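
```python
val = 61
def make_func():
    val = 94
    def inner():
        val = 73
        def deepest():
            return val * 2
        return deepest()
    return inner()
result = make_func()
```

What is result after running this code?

Step 1: deepest() looks up val through LEGB: not local, finds val = 73 in enclosing inner().
Step 2: Returns 73 * 2 = 146.
Step 3: result = 146

The answer is 146.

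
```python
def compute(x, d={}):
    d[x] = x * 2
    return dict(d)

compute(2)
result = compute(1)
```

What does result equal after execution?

Step 1: Mutable default dict is shared across calls.
Step 2: First call adds 2: 4. Second call adds 1: 2.
Step 3: result = {2: 4, 1: 2}

The answer is {2: 4, 1: 2}.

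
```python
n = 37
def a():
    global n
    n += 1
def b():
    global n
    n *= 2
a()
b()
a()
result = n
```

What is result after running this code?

Step 1: n = 37.
Step 2: a(): n = 37 + 1 = 38.
Step 3: b(): n = 38 * 2 = 76.
Step 4: a(): n = 76 + 1 = 77

The answer is 77.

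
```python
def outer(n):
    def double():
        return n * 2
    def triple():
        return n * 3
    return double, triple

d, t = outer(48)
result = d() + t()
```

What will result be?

Step 1: Both closures capture the same n = 48.
Step 2: d() = 48 * 2 = 96, t() = 48 * 3 = 144.
Step 3: result = 96 + 144 = 240

The answer is 240.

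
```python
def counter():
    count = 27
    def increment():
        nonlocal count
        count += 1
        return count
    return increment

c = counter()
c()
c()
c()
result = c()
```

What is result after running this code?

Step 1: counter() creates closure with count = 27.
Step 2: Each c() call increments count via nonlocal. After 4 calls: 27 + 4 = 31.
Step 3: result = 31

The answer is 31.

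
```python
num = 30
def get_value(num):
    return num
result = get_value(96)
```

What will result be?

Step 1: Global num = 30.
Step 2: get_value(96) takes parameter num = 96, which shadows the global.
Step 3: result = 96

The answer is 96.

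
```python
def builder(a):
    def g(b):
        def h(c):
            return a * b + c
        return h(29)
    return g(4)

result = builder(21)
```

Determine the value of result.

Step 1: a = 21, b = 4, c = 29.
Step 2: h() computes a * b + c = 21 * 4 + 29 = 113.
Step 3: result = 113

The answer is 113.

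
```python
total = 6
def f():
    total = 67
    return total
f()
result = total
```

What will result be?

Step 1: Global total = 6.
Step 2: f() creates local total = 67 (shadow, not modification).
Step 3: After f() returns, global total is unchanged. result = 6

The answer is 6.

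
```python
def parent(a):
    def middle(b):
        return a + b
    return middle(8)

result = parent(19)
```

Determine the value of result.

Step 1: parent(19) passes a = 19.
Step 2: middle(8) has b = 8, reads a = 19 from enclosing.
Step 3: result = 19 + 8 = 27

The answer is 27.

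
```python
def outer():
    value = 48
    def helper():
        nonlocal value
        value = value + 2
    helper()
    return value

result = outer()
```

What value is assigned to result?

Step 1: outer() sets value = 48.
Step 2: helper() uses nonlocal to modify value in outer's scope: value = 48 + 2 = 50.
Step 3: outer() returns the modified value = 50

The answer is 50.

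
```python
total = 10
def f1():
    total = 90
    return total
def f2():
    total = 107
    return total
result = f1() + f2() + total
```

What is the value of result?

Step 1: Each function shadows global total with its own local.
Step 2: f1() returns 90, f2() returns 107.
Step 3: Global total = 10 is unchanged. result = 90 + 107 + 10 = 207

The answer is 207.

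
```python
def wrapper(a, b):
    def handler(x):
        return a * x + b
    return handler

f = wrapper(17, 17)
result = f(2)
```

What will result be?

Step 1: wrapper(17, 17) captures a = 17, b = 17.
Step 2: f(2) computes 17 * 2 + 17 = 51.
Step 3: result = 51

The answer is 51.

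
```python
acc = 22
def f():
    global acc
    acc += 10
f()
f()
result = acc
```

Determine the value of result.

Step 1: acc = 22.
Step 2: First f(): acc = 22 + 10 = 32.
Step 3: Second f(): acc = 32 + 10 = 42. result = 42

The answer is 42.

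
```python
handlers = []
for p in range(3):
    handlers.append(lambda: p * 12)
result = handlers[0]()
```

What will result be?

Step 1: All lambdas reference the same variable p (late binding).
Step 2: After the loop, p = 2. Every lambda returns p * 12.
Step 3: handlers[0]() = 2 * 12 = 24

The answer is 24.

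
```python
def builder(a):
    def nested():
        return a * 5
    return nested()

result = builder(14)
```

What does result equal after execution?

Step 1: builder(14) binds parameter a = 14.
Step 2: nested() accesses a = 14 from enclosing scope.
Step 3: result = 14 * 5 = 70

The answer is 70.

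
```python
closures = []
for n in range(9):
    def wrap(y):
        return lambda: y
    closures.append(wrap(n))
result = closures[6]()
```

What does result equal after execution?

Step 1: wrap(n) creates a new scope capturing y = n at call time.
Step 2: closures[6] = wrap(6), so its lambda captures y = 6.
Step 3: result = 6 (closure factory fixes late binding)

The answer is 6.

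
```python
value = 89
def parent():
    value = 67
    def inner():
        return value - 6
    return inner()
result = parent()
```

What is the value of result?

Step 1: parent() shadows global value with value = 67.
Step 2: inner() finds value = 67 in enclosing scope, computes 67 - 6 = 61.
Step 3: result = 61

The answer is 61.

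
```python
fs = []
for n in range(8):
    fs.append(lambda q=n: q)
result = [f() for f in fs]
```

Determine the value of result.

Step 1: Default arg q=n captures n at each iteration.
Step 2: Each lambda has its own default: 0, 1, ..., 7.
Step 3: result = [0, 1, 2, 3, 4, 5, 6, 7]

The answer is [0, 1, 2, 3, 4, 5, 6, 7].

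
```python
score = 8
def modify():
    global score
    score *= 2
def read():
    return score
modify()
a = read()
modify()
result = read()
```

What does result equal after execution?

Step 1: score = 8.
Step 2: First modify(): score = 8 * 2 = 16.
Step 3: Second modify(): score = 16 * 2 = 32.
Step 4: read() returns 32

The answer is 32.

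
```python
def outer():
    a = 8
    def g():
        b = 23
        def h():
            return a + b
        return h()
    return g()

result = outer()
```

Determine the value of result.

Step 1: outer() defines a = 8. g() defines b = 23.
Step 2: h() accesses both from enclosing scopes: a = 8, b = 23.
Step 3: result = 8 + 23 = 31

The answer is 31.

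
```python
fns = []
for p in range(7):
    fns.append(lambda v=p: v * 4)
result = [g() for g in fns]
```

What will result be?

Step 1: Default arg v=p captures p at each iteration.
Step 2: fns[k] has v defaulting to k, returns k * 4.
Step 3: result = [0, 4, 8, 12, 16, 20, 24]

The answer is [0, 4, 8, 12, 16, 20, 24].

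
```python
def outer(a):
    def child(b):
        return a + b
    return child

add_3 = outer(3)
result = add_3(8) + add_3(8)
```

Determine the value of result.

Step 1: add_3 captures a = 3.
Step 2: add_3(8) = 3 + 8 = 11, called twice.
Step 3: result = 11 + 11 = 22

The answer is 22.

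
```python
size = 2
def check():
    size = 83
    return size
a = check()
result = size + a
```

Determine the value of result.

Step 1: Global size = 2. check() returns local size = 83.
Step 2: a = 83. Global size still = 2.
Step 3: result = 2 + 83 = 85

The answer is 85.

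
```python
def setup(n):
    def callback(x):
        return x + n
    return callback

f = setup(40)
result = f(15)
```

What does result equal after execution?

Step 1: setup(40) creates a closure that captures n = 40.
Step 2: f(15) calls the closure with x = 15, returning 15 + 40 = 55.
Step 3: result = 55

The answer is 55.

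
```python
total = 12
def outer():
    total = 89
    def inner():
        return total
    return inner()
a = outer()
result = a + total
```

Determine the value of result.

Step 1: outer() has local total = 89. inner() reads from enclosing.
Step 2: outer() returns 89. Global total = 12 unchanged.
Step 3: result = 89 + 12 = 101

The answer is 101.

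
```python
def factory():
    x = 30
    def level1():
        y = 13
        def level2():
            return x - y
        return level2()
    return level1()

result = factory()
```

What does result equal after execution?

Step 1: x = 30 in factory. y = 13 in level1.
Step 2: level2() reads x = 30 and y = 13 from enclosing scopes.
Step 3: result = 30 - 13 = 17

The answer is 17.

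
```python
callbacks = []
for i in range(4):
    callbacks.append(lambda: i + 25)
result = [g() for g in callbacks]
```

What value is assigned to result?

Step 1: All lambdas capture i by reference. After the loop, i = 3.
Step 2: Each call returns 3 + 25 = 28.
Step 3: result = [28, 28, 28, 28]

The answer is [28, 28, 28, 28].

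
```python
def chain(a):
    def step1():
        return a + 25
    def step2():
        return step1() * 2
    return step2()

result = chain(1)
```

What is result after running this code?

Step 1: chain(1) captures a = 1.
Step 2: step2() calls step1() which returns 1 + 25 = 26.
Step 3: step2() returns 26 * 2 = 52

The answer is 52.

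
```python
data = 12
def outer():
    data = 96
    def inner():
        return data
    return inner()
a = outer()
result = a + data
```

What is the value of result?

Step 1: outer() has local data = 96. inner() reads from enclosing.
Step 2: outer() returns 96. Global data = 12 unchanged.
Step 3: result = 96 + 12 = 108

The answer is 108.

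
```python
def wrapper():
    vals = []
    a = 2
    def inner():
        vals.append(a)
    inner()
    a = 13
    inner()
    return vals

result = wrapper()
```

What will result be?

Step 1: a = 2. inner() appends current a to vals.
Step 2: First inner(): appends 2. Then a = 13.
Step 3: Second inner(): appends 13 (closure sees updated a). result = [2, 13]

The answer is [2, 13].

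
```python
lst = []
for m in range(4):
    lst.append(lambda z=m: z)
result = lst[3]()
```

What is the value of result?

Step 1: Default argument z=m captures m's value at each iteration.
Step 2: lst[3] captured z = 3 when m was 3.
Step 3: result = 3

The answer is 3.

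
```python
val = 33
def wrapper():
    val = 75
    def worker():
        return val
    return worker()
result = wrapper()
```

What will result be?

Step 1: val = 33 globally, but wrapper() defines val = 75 locally.
Step 2: worker() looks up val. Not in local scope, so checks enclosing scope (wrapper) and finds val = 75.
Step 3: result = 75

The answer is 75.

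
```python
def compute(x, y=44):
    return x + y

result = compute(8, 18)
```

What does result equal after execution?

Step 1: compute(8, 18) overrides default y with 18.
Step 2: Returns 8 + 18 = 26.
Step 3: result = 26

The answer is 26.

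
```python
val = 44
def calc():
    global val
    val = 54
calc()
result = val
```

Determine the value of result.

Step 1: val = 44 globally.
Step 2: calc() declares global val and sets it to 54.
Step 3: After calc(), global val = 54. result = 54

The answer is 54.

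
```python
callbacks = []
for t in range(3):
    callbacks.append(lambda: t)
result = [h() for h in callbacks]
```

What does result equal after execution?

Step 1: All 3 lambdas share the same variable t.
Step 2: After the loop, t = 2.
Step 3: Each call returns 2. result = [2, 2, 2]

The answer is [2, 2, 2].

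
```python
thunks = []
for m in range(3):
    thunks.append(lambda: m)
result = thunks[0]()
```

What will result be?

Step 1: The loop creates 3 lambdas, all referencing the same variable m.
Step 2: After the loop, m = 2 (final value).
Step 3: thunks[0]() looks up m at call time and finds 2. This is the late binding gotcha. result = 2

The answer is 2.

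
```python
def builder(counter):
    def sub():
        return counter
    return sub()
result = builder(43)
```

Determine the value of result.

Step 1: builder(43) binds parameter counter = 43.
Step 2: sub() looks up counter in enclosing scope and finds the parameter counter = 43.
Step 3: result = 43

The answer is 43.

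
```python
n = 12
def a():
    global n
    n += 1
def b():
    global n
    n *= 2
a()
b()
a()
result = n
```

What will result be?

Step 1: n = 12.
Step 2: a(): n = 12 + 1 = 13.
Step 3: b(): n = 13 * 2 = 26.
Step 4: a(): n = 26 + 1 = 27

The answer is 27.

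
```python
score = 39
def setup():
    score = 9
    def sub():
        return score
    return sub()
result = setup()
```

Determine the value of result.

Step 1: score = 39 globally, but setup() defines score = 9 locally.
Step 2: sub() looks up score. Not in local scope, so checks enclosing scope (setup) and finds score = 9.
Step 3: result = 9

The answer is 9.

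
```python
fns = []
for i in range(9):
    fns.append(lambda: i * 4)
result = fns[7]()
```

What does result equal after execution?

Step 1: All lambdas reference the same variable i (late binding).
Step 2: After the loop, i = 8. Every lambda returns i * 4.
Step 3: fns[7]() = 8 * 4 = 32

The answer is 32.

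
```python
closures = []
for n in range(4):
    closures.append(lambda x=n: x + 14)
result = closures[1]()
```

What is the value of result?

Step 1: Default argument x=n captures n's value at definition time.
Step 2: closures[1] was defined when n = 1, so x defaults to 1.
Step 3: result = 1 + 14 = 15 (default arg fixes the late binding issue)

The answer is 15.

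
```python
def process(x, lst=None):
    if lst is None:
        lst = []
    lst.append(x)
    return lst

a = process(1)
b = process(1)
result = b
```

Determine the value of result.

Step 1: None default with guard creates a NEW list each call.
Step 2: a = [1] (fresh list). b = [1] (another fresh list).
Step 3: result = [1] (this is the fix for mutable default)

The answer is [1].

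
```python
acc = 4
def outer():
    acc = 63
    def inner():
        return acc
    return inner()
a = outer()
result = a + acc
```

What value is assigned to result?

Step 1: outer() has local acc = 63. inner() reads from enclosing.
Step 2: outer() returns 63. Global acc = 4 unchanged.
Step 3: result = 63 + 4 = 67

The answer is 67.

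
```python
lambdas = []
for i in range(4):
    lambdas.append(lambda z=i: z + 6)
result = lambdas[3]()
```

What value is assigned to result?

Step 1: Default argument z=i captures i's value at definition time.
Step 2: lambdas[3] was defined when i = 3, so z defaults to 3.
Step 3: result = 3 + 6 = 9 (default arg fixes the late binding issue)

The answer is 9.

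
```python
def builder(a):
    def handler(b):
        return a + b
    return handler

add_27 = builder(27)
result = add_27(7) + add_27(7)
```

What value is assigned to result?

Step 1: add_27 captures a = 27.
Step 2: add_27(7) = 27 + 7 = 34, called twice.
Step 3: result = 34 + 34 = 68

The answer is 68.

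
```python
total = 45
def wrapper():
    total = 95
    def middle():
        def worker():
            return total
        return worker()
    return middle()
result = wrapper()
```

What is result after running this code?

Step 1: wrapper() defines total = 95. middle() and worker() have no local total.
Step 2: worker() checks local (none), enclosing middle() (none), enclosing wrapper() and finds total = 95.
Step 3: result = 95

The answer is 95.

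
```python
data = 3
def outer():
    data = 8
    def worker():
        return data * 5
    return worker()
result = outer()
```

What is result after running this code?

Step 1: outer() shadows global data with data = 8.
Step 2: worker() finds data = 8 in enclosing scope, computes 8 * 5 = 40.
Step 3: result = 40

The answer is 40.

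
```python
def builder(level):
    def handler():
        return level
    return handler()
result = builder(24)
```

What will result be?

Step 1: builder(24) binds parameter level = 24.
Step 2: handler() looks up level in enclosing scope and finds the parameter level = 24.
Step 3: result = 24

The answer is 24.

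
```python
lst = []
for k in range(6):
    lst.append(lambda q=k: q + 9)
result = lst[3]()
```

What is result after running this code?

Step 1: Default argument q=k captures k's value at definition time.
Step 2: lst[3] was defined when k = 3, so q defaults to 3.
Step 3: result = 3 + 9 = 12 (default arg fixes the late binding issue)

The answer is 12.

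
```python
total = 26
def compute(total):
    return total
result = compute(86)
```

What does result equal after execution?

Step 1: Global total = 26.
Step 2: compute(86) takes parameter total = 86, which shadows the global.
Step 3: result = 86

The answer is 86.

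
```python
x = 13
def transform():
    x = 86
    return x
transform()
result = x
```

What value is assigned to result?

Step 1: Global x = 13.
Step 2: transform() creates local x = 86 (shadow, not modification).
Step 3: After transform() returns, global x is unchanged. result = 13

The answer is 13.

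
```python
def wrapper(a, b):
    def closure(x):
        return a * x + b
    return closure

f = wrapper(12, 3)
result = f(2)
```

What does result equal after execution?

Step 1: wrapper(12, 3) captures a = 12, b = 3.
Step 2: f(2) computes 12 * 2 + 3 = 27.
Step 3: result = 27

The answer is 27.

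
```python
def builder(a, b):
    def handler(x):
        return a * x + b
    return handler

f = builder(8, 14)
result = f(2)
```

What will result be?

Step 1: builder(8, 14) captures a = 8, b = 14.
Step 2: f(2) computes 8 * 2 + 14 = 30.
Step 3: result = 30

The answer is 30.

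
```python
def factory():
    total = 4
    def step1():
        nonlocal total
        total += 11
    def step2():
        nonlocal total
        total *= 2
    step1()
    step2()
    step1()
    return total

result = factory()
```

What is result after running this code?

Step 1: total = 4.
Step 2: step1(): total = 4 + 11 = 15.
Step 3: step2(): total = 15 * 2 = 30.
Step 4: step1(): total = 30 + 11 = 41. result = 41

The answer is 41.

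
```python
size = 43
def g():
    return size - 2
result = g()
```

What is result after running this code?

Step 1: size = 43 is defined globally.
Step 2: g() looks up size from global scope = 43, then computes 43 - 2 = 41.
Step 3: result = 41

The answer is 41.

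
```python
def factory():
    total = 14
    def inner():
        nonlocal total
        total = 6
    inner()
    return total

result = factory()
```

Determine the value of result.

Step 1: factory() sets total = 14.
Step 2: inner() uses nonlocal to reassign total = 6.
Step 3: result = 6

The answer is 6.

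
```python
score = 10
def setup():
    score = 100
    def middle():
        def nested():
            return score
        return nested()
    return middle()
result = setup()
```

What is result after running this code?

Step 1: setup() defines score = 100. middle() and nested() have no local score.
Step 2: nested() checks local (none), enclosing middle() (none), enclosing setup() and finds score = 100.
Step 3: result = 100

The answer is 100.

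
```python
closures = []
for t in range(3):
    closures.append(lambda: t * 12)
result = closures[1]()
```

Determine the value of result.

Step 1: All lambdas reference the same variable t (late binding).
Step 2: After the loop, t = 2. Every lambda returns t * 12.
Step 3: closures[1]() = 2 * 12 = 24

The answer is 24.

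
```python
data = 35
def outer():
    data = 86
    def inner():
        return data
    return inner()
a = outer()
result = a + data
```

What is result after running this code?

Step 1: outer() has local data = 86. inner() reads from enclosing.
Step 2: outer() returns 86. Global data = 35 unchanged.
Step 3: result = 86 + 35 = 121

The answer is 121.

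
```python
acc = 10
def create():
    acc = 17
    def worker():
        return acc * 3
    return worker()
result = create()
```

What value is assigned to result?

Step 1: create() shadows global acc with acc = 17.
Step 2: worker() finds acc = 17 in enclosing scope, computes 17 * 3 = 51.
Step 3: result = 51

The answer is 51.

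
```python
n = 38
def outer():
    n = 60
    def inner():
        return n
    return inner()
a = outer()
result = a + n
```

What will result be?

Step 1: outer() has local n = 60. inner() reads from enclosing.
Step 2: outer() returns 60. Global n = 38 unchanged.
Step 3: result = 60 + 38 = 98

The answer is 98.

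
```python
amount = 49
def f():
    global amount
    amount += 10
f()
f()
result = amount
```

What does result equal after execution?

Step 1: amount = 49.
Step 2: First f(): amount = 49 + 10 = 59.
Step 3: Second f(): amount = 59 + 10 = 69. result = 69

The answer is 69.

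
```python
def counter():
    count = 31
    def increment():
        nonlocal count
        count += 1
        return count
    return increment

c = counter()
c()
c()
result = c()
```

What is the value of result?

Step 1: counter() creates closure with count = 31.
Step 2: Each c() call increments count via nonlocal. After 3 calls: 31 + 3 = 34.
Step 3: result = 34

The answer is 34.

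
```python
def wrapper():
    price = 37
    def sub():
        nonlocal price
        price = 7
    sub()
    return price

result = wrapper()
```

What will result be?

Step 1: wrapper() sets price = 37.
Step 2: sub() uses nonlocal to reassign price = 7.
Step 3: result = 7

The answer is 7.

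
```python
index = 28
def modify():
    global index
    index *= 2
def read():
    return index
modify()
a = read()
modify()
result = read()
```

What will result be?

Step 1: index = 28.
Step 2: First modify(): index = 28 * 2 = 56.
Step 3: Second modify(): index = 56 * 2 = 112.
Step 4: read() returns 112

The answer is 112.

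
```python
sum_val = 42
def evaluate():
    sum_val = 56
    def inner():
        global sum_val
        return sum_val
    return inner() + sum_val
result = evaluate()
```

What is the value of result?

Step 1: Global sum_val = 42. evaluate() shadows with local sum_val = 56.
Step 2: inner() uses global keyword, so inner() returns global sum_val = 42.
Step 3: evaluate() returns 42 + 56 = 98

The answer is 98.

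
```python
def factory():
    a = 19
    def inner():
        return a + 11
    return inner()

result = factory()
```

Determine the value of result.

Step 1: factory() defines a = 19.
Step 2: inner() reads a = 19 from enclosing scope, returns 19 + 11 = 30.
Step 3: result = 30

The answer is 30.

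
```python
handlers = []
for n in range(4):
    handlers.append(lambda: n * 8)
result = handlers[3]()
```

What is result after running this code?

Step 1: All lambdas reference the same variable n (late binding).
Step 2: After the loop, n = 3. Every lambda returns n * 8.
Step 3: handlers[3]() = 3 * 8 = 24

The answer is 24.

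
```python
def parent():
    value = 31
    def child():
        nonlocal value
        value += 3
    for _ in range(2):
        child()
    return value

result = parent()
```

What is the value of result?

Step 1: value = 31.
Step 2: child() is called 2 times in a loop, each adding 3 via nonlocal.
Step 3: value = 31 + 3 * 2 = 37

The answer is 37.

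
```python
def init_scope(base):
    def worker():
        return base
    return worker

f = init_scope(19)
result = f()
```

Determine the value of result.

Step 1: init_scope(19) creates closure capturing base = 19.
Step 2: f() returns the captured base = 19.
Step 3: result = 19

The answer is 19.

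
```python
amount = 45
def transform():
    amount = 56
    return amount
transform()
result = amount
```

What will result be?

Step 1: Global amount = 45.
Step 2: transform() creates local amount = 56 (shadow, not modification).
Step 3: After transform() returns, global amount is unchanged. result = 45

The answer is 45.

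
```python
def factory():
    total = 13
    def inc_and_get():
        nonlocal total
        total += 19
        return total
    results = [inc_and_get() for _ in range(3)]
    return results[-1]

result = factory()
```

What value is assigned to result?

Step 1: total = 13.
Step 2: Three calls to inc_and_get(), each adding 19.
Step 3: Last value = 13 + 19 * 3 = 70

The answer is 70.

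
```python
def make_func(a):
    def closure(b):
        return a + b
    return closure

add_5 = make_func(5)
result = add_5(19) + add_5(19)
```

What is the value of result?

Step 1: add_5 captures a = 5.
Step 2: add_5(19) = 5 + 19 = 24, called twice.
Step 3: result = 24 + 24 = 48

The answer is 48.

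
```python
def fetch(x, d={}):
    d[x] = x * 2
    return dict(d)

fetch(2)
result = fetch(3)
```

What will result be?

Step 1: Mutable default dict is shared across calls.
Step 2: First call adds 2: 4. Second call adds 3: 6.
Step 3: result = {2: 4, 3: 6}

The answer is {2: 4, 3: 6}.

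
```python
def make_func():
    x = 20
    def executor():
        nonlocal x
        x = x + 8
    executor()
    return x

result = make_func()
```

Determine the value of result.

Step 1: make_func() sets x = 20.
Step 2: executor() uses nonlocal to modify x in make_func's scope: x = 20 + 8 = 28.
Step 3: make_func() returns the modified x = 28

The answer is 28.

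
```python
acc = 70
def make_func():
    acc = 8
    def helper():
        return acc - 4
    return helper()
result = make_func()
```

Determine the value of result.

Step 1: make_func() shadows global acc with acc = 8.
Step 2: helper() finds acc = 8 in enclosing scope, computes 8 - 4 = 4.
Step 3: result = 4

The answer is 4.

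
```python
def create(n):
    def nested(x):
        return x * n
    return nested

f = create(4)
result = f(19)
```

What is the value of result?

Step 1: create(4) creates a closure capturing n = 4.
Step 2: f(19) computes 19 * 4 = 76.
Step 3: result = 76

The answer is 76.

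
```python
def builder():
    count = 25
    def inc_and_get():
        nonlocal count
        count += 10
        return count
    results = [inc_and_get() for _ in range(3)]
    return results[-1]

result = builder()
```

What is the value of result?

Step 1: count = 25.
Step 2: Three calls to inc_and_get(), each adding 10.
Step 3: Last value = 25 + 10 * 3 = 55

The answer is 55.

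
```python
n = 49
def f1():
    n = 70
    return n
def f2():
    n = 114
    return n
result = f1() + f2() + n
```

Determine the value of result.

Step 1: Each function shadows global n with its own local.
Step 2: f1() returns 70, f2() returns 114.
Step 3: Global n = 49 is unchanged. result = 70 + 114 + 49 = 233

The answer is 233.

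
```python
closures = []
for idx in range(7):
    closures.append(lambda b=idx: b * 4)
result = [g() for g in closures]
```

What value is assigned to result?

Step 1: Default arg b=idx captures idx at each iteration.
Step 2: closures[k] has b defaulting to k, returns k * 4.
Step 3: result = [0, 4, 8, 12, 16, 20, 24]

The answer is [0, 4, 8, 12, 16, 20, 24].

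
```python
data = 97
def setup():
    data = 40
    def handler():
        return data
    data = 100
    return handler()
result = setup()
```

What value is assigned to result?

Step 1: setup() sets data = 40, then later data = 100.
Step 2: handler() is called after data is reassigned to 100. Closures capture variables by reference, not by value.
Step 3: result = 100

The answer is 100.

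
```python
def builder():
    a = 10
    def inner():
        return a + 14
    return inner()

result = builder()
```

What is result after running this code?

Step 1: builder() defines a = 10.
Step 2: inner() reads a = 10 from enclosing scope, returns 10 + 14 = 24.
Step 3: result = 24

The answer is 24.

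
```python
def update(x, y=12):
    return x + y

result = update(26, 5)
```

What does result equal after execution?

Step 1: update(26, 5) overrides default y with 5.
Step 2: Returns 26 + 5 = 31.
Step 3: result = 31

The answer is 31.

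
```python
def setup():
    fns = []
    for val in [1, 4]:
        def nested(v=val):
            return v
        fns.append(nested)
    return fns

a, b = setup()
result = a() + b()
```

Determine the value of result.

Step 1: Default argument v=val captures val at each iteration.
Step 2: a() returns 1 (captured at first iteration), b() returns 4 (captured at second).
Step 3: result = 1 + 4 = 5

The answer is 5.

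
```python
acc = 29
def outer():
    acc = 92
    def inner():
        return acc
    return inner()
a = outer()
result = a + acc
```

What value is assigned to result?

Step 1: outer() has local acc = 92. inner() reads from enclosing.
Step 2: outer() returns 92. Global acc = 29 unchanged.
Step 3: result = 92 + 29 = 121

The answer is 121.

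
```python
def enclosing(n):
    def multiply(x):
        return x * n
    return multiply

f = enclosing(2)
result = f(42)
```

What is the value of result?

Step 1: enclosing(2) returns multiply closure with n = 2.
Step 2: f(42) computes 42 * 2 = 84.
Step 3: result = 84

The answer is 84.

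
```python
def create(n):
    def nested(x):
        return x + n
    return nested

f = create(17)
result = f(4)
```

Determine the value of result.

Step 1: create(17) creates a closure that captures n = 17.
Step 2: f(4) calls the closure with x = 4, returning 4 + 17 = 21.
Step 3: result = 21

The answer is 21.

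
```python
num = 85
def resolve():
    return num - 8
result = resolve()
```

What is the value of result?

Step 1: num = 85 is defined globally.
Step 2: resolve() looks up num from global scope = 85, then computes 85 - 8 = 77.
Step 3: result = 77

The answer is 77.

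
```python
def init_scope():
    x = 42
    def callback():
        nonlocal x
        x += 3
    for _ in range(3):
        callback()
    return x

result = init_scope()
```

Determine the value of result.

Step 1: x = 42.
Step 2: callback() is called 3 times in a loop, each adding 3 via nonlocal.
Step 3: x = 42 + 3 * 3 = 51

The answer is 51.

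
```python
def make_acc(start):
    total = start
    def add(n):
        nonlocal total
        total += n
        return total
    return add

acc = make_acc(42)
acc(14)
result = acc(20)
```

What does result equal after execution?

Step 1: make_acc(42) creates closure with total = 42.
Step 2: First acc(14): total = 42 + 14 = 56.
Step 3: Second acc(20): total = 56 + 20 = 76. result = 76

The answer is 76.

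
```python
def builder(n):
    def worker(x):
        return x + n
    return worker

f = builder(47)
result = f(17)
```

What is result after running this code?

Step 1: builder(47) creates a closure that captures n = 47.
Step 2: f(17) calls the closure with x = 17, returning 17 + 47 = 64.
Step 3: result = 64

The answer is 64.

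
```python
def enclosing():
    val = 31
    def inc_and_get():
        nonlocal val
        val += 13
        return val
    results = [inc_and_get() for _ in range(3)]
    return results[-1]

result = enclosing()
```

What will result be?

Step 1: val = 31.
Step 2: Three calls to inc_and_get(), each adding 13.
Step 3: Last value = 31 + 13 * 3 = 70

The answer is 70.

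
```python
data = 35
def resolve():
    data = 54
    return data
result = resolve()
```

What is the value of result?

Step 1: Global data = 35.
Step 2: resolve() creates local data = 54, shadowing the global.
Step 3: Returns local data = 54. result = 54

The answer is 54.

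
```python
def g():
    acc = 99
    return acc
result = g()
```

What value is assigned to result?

Step 1: g() defines acc = 99 in its local scope.
Step 2: return acc finds the local variable acc = 99.
Step 3: result = 99

The answer is 99.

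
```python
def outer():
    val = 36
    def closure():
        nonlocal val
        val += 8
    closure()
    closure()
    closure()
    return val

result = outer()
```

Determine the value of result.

Step 1: val starts at 36.
Step 2: closure() is called 3 times, each adding 8.
Step 3: val = 36 + 8 * 3 = 60

The answer is 60.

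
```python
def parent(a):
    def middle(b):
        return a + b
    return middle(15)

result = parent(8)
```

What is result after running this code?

Step 1: parent(8) passes a = 8.
Step 2: middle(15) has b = 15, reads a = 8 from enclosing.
Step 3: result = 8 + 15 = 23

The answer is 23.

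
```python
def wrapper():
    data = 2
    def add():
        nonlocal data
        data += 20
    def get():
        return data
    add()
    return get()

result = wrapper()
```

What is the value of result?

Step 1: data = 2. add() modifies it via nonlocal, get() reads it.
Step 2: add() makes data = 2 + 20 = 22.
Step 3: get() returns 22. result = 22

The answer is 22.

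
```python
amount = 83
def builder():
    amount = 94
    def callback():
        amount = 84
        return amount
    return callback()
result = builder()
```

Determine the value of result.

Step 1: Three scopes define amount: global (83), builder (94), callback (84).
Step 2: callback() has its own local amount = 84, which shadows both enclosing and global.
Step 3: result = 84 (local wins in LEGB)

The answer is 84.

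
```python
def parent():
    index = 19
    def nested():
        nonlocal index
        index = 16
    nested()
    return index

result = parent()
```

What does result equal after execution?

Step 1: parent() sets index = 19.
Step 2: nested() uses nonlocal to reassign index = 16.
Step 3: result = 16

The answer is 16.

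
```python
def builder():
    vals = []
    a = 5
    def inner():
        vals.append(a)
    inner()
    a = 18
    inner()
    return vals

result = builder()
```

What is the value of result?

Step 1: a = 5. inner() appends current a to vals.
Step 2: First inner(): appends 5. Then a = 18.
Step 3: Second inner(): appends 18 (closure sees updated a). result = [5, 18]

The answer is [5, 18].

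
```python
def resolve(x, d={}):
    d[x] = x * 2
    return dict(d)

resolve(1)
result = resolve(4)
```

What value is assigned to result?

Step 1: Mutable default dict is shared across calls.
Step 2: First call adds 1: 2. Second call adds 4: 8.
Step 3: result = {1: 2, 4: 8}

The answer is {1: 2, 4: 8}.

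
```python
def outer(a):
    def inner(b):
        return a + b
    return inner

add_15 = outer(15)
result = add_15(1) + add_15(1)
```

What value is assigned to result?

Step 1: add_15 captures a = 15.
Step 2: add_15(1) = 15 + 1 = 16, called twice.
Step 3: result = 16 + 16 = 32

The answer is 32.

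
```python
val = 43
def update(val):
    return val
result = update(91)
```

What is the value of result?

Step 1: Global val = 43.
Step 2: update(91) takes parameter val = 91, which shadows the global.
Step 3: result = 91

The answer is 91.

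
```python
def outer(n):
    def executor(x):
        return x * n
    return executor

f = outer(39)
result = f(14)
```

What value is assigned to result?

Step 1: outer(39) creates a closure capturing n = 39.
Step 2: f(14) computes 14 * 39 = 546.
Step 3: result = 546

The answer is 546.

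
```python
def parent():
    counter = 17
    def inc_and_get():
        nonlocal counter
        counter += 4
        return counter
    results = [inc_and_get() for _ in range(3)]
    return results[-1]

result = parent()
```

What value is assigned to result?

Step 1: counter = 17.
Step 2: Three calls to inc_and_get(), each adding 4.
Step 3: Last value = 17 + 4 * 3 = 29

The answer is 29.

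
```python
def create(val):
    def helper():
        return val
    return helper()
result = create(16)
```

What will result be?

Step 1: create(16) binds parameter val = 16.
Step 2: helper() looks up val in enclosing scope and finds the parameter val = 16.
Step 3: result = 16

The answer is 16.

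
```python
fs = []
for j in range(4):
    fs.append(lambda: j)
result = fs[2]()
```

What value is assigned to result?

Step 1: The loop creates 4 lambdas, all referencing the same variable j.
Step 2: After the loop, j = 3 (final value).
Step 3: fs[2]() looks up j at call time and finds 3. This is the late binding gotcha. result = 3

The answer is 3.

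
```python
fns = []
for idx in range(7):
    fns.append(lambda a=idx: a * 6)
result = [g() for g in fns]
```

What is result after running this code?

Step 1: Default arg a=idx captures idx at each iteration.
Step 2: fns[k] has a defaulting to k, returns k * 6.
Step 3: result = [0, 6, 12, 18, 24, 30, 36]

The answer is [0, 6, 12, 18, 24, 30, 36].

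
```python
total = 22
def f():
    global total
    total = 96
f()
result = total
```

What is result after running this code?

Step 1: total = 22 globally.
Step 2: f() declares global total and sets it to 96.
Step 3: After f(), global total = 96. result = 96

The answer is 96.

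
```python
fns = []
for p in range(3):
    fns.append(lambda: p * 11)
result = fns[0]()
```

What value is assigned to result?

Step 1: All lambdas reference the same variable p (late binding).
Step 2: After the loop, p = 2. Every lambda returns p * 11.
Step 3: fns[0]() = 2 * 11 = 22

The answer is 22.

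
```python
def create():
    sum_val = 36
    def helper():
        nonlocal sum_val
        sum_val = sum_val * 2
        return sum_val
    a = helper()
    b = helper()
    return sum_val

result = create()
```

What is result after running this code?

Step 1: sum_val starts at 36.
Step 2: First helper(): sum_val = 36 * 2 = 72.
Step 3: Second helper(): sum_val = 72 * 2 = 144.
Step 4: result = 144

The answer is 144.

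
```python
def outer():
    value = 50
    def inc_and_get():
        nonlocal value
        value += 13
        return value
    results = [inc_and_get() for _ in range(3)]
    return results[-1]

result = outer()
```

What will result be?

Step 1: value = 50.
Step 2: Three calls to inc_and_get(), each adding 13.
Step 3: Last value = 50 + 13 * 3 = 89

The answer is 89.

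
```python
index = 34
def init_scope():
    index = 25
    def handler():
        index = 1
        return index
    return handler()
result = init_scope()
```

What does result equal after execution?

Step 1: Three scopes define index: global (34), init_scope (25), handler (1).
Step 2: handler() has its own local index = 1, which shadows both enclosing and global.
Step 3: result = 1 (local wins in LEGB)

The answer is 1.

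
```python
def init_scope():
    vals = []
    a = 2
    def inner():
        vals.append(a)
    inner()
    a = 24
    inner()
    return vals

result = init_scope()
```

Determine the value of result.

Step 1: a = 2. inner() appends current a to vals.
Step 2: First inner(): appends 2. Then a = 24.
Step 3: Second inner(): appends 24 (closure sees updated a). result = [2, 24]

The answer is [2, 24].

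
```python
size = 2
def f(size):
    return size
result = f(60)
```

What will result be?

Step 1: Global size = 2.
Step 2: f(60) takes parameter size = 60, which shadows the global.
Step 3: result = 60

The answer is 60.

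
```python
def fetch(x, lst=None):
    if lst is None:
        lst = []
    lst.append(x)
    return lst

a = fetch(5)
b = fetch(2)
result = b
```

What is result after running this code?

Step 1: None default with guard creates a NEW list each call.
Step 2: a = [5] (fresh list). b = [2] (another fresh list).
Step 3: result = [2] (this is the fix for mutable default)

The answer is [2].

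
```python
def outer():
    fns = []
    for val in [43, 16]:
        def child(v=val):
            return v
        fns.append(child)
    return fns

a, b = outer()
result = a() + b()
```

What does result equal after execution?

Step 1: Default argument v=val captures val at each iteration.
Step 2: a() returns 43 (captured at first iteration), b() returns 16 (captured at second).
Step 3: result = 43 + 16 = 59

The answer is 59.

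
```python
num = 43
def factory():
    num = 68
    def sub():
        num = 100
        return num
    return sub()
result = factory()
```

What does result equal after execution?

Step 1: Three scopes define num: global (43), factory (68), sub (100).
Step 2: sub() has its own local num = 100, which shadows both enclosing and global.
Step 3: result = 100 (local wins in LEGB)

The answer is 100.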